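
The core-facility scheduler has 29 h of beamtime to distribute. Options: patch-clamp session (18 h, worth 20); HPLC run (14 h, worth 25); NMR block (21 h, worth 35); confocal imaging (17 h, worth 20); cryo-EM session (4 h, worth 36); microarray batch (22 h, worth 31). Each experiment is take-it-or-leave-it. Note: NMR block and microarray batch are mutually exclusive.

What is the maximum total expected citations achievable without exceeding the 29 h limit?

A density-first pass picks HPLC run + cryo-EM session — 61 at 18 h.
Replace HPLC run with NMR block: the trade gains 10 net, giving 71 at 25 h.
Runner-up cryo-EM session + microarray batch tops out at 67.

71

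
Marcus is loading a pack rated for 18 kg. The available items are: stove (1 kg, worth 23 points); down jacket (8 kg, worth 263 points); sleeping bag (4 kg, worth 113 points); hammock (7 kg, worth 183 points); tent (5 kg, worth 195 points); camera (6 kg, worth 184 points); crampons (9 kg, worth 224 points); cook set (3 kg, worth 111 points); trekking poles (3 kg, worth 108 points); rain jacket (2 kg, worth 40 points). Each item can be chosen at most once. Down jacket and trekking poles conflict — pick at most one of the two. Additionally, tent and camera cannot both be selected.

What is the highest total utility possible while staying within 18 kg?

Ranking by ratio (utility/kg): tent 39.00, cook set 37.00, trekking poles 36.00.
Down jacket + tent + cook set + rain jacket uses 18 of the 18 kg and totals 609.
Every other selection either busts 18 kg or breaks a pairing rule or fails to beat 609.

609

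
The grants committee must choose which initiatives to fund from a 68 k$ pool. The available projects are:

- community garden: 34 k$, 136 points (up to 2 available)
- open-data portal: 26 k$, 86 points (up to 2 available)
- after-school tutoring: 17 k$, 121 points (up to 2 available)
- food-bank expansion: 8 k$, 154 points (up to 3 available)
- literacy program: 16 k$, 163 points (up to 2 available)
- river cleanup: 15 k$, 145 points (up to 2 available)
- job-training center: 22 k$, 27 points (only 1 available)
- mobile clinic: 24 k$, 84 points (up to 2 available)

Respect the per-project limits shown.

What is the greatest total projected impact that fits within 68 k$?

788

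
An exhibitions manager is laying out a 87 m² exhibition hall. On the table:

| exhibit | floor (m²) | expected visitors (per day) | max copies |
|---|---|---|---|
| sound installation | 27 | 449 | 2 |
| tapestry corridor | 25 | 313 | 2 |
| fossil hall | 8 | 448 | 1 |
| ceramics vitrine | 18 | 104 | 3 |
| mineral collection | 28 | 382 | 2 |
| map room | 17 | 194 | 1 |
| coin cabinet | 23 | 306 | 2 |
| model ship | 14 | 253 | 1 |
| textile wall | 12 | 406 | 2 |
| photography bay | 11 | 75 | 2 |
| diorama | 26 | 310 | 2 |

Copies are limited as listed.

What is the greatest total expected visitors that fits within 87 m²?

2158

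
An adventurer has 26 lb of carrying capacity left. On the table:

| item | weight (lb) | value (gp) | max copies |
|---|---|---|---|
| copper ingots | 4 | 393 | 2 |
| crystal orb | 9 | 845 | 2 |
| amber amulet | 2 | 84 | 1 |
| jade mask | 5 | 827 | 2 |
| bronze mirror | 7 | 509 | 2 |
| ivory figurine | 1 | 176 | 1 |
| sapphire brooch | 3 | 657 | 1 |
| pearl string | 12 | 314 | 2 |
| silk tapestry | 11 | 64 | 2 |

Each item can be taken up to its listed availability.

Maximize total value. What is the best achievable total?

3549

Greedy by ratio would take 2×copper ingots + amber amulet + 2×jade mask + ivory figurine + sapphire brooch: 24 lb used, total 3357.
Replace copper ingots and amber amulet and ivory figurine with crystal orb: the trade gains 192 net, giving 3549 at 26 lb.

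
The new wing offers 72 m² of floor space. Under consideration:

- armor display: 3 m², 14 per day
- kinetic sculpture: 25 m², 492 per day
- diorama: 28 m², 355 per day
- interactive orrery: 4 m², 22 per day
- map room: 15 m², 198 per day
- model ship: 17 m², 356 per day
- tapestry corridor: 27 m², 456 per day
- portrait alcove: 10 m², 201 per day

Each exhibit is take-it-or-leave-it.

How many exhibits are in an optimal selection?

The maximum expected visitors within 72 m² is 1318.
One optimal bundle: armor display + kinetic sculpture + model ship + tapestry corridor (72 m²).
Every optimal selection uses 4 exhibits.

4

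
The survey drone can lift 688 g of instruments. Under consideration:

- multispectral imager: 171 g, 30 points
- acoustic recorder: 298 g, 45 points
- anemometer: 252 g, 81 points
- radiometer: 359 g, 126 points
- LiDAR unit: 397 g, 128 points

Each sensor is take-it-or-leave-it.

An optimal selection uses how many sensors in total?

2

Best achievable data value is 209.
anemometer + LiDAR unit hits 209 at 649 g.
Every optimal selection uses 2 sensors.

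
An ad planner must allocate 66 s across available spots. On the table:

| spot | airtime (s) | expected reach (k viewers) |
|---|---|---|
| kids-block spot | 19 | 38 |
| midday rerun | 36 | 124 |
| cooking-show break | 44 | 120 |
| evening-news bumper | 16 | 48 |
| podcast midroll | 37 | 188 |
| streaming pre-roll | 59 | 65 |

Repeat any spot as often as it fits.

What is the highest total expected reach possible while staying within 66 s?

236

The ratio ordering already packs tightly: evening-news bumper + podcast midroll, 53 s, 236.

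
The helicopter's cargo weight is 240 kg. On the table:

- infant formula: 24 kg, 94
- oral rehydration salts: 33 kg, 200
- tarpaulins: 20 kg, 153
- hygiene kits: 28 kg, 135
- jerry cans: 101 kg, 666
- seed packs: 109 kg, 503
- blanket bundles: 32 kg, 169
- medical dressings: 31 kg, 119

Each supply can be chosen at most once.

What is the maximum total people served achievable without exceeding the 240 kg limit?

1417

The ratio ordering already packs tightly: infant formula + oral rehydration salts + tarpaulins + hygiene kits + jerry cans + blanket bundles, 238 kg, 1417.
Every other selection either busts 240 kg or fails to beat 1417.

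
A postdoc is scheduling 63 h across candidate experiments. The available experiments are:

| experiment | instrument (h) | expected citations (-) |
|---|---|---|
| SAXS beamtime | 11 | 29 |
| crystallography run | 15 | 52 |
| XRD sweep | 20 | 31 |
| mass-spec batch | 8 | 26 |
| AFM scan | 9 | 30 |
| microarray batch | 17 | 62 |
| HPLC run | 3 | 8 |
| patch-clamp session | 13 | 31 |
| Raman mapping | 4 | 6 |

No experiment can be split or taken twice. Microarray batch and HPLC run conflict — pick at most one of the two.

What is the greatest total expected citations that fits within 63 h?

Crystallography run + mass-spec batch + AFM scan + microarray batch + patch-clamp session uses 62 of the 63 h and totals 201.
The closest alternative, SAXS beamtime + crystallography run + mass-spec batch + AFM scan + microarray batch, reaches only 199.

201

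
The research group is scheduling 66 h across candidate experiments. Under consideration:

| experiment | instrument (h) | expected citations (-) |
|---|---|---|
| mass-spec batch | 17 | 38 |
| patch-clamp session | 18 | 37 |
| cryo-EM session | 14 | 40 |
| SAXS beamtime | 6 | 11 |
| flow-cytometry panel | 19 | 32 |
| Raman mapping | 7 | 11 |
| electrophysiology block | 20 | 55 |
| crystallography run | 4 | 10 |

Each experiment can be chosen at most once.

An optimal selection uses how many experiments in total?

The maximum expected citations within 66 h is 155.
For example mass-spec batch + cryo-EM session + SAXS beamtime + Raman mapping + electrophysiology block achieves it, using 64 h.
Every optimal selection uses 5 experiments.

5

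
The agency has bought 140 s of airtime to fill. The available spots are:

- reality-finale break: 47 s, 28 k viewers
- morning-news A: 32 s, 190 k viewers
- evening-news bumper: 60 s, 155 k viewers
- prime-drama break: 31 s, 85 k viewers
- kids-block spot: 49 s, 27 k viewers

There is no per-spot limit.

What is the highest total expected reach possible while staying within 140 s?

The ratio ordering already packs tightly: 4×morning-news A, 128 s, 760.
Every other selection either busts 140 s or fails to beat 760.

760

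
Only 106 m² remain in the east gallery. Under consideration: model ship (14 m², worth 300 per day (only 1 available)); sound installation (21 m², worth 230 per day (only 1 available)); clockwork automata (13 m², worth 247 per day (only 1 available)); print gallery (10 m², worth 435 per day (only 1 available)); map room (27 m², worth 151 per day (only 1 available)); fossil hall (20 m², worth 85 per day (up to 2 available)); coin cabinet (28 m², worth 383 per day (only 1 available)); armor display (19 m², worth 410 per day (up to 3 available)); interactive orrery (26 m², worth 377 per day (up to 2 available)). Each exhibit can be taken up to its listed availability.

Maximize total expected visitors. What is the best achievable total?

2289

By expected visitors per m²: print gallery 43.50, armor display 21.58, model ship 21.43 lead.
The ratio heuristic lands on model ship + clockwork automata + print gallery + 3×armor display (2212) but leaves 12 m² idle.
The 14 m² tied up in model ship is better spent on interactive orrery — total rises to 2289 (106 m²).
That's the maximum — no swap from here does better than 2289.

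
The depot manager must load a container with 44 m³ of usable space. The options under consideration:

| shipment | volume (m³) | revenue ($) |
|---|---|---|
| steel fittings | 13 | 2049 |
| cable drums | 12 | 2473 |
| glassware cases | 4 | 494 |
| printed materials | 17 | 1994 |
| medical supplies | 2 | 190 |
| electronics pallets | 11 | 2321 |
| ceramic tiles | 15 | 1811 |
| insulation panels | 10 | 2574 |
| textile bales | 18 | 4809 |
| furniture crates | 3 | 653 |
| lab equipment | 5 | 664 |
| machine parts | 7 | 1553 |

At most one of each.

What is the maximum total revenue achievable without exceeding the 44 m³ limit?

The ratio heuristic lands on insulation panels + textile bales + furniture crates + lab equipment + machine parts (10253) but leaves 1 m³ idle.
Dropping lab equipment and machine parts frees 12 m³; slotting in medical supplies + electronics pallets (13 m³) lifts the total to 10547 at 44 m³.
Next best is cable drums + insulation panels + textile bales + furniture crates at 10509 (43 m³) — short by 38.

10547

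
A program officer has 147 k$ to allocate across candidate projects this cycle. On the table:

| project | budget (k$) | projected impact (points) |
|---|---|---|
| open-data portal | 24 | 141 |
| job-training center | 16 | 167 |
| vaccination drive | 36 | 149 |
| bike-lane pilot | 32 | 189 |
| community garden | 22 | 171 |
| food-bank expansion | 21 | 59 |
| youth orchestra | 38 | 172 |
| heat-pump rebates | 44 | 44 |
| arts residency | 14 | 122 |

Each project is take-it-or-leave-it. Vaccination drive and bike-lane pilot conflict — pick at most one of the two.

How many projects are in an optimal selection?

6

The maximum projected impact within 147 k$ is 962.
For example open-data portal + job-training center + bike-lane pilot + community garden + youth orchestra + arts residency achieves it, using 146 k$.
All optima have 6 projects.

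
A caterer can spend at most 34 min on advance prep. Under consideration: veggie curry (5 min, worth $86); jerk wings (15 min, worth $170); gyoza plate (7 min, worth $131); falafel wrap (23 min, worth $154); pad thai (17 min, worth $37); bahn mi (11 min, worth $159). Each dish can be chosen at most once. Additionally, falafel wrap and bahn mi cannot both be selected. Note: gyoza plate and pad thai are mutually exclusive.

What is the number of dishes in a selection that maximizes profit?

Optimal total is 460.
jerk wings + gyoza plate + bahn mi hits 460 at 33 min.
Any selection reaching 460 contains exactly 3 dishes.

3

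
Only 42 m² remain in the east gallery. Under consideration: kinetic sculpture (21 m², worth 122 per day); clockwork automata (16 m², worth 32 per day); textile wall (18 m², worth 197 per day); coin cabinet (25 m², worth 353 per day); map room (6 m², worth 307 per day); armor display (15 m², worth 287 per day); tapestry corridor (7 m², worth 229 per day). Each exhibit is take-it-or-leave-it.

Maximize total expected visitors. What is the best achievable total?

889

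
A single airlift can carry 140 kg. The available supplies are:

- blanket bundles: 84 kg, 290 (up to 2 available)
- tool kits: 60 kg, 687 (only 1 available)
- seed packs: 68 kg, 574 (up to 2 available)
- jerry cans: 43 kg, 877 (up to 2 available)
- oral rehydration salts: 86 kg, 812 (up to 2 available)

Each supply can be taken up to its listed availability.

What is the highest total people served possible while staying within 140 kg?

1754

Best packing: 2×jerry cans — 86 kg, 1754 total.
Every other selection either busts 140 kg or exceeds an availability limit or fails to beat 1754.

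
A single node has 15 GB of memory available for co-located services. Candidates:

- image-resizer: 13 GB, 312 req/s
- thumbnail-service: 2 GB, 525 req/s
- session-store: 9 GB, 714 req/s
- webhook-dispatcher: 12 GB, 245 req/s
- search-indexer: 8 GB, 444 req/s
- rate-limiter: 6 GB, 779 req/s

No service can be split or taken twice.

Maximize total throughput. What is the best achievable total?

The ratio heuristic lands on thumbnail-service + rate-limiter (1304) but leaves 7 GB idle.
Dropping thumbnail-service frees 2 GB; slotting in session-store (9 GB) lifts the total to 1493 at 15 GB.

1493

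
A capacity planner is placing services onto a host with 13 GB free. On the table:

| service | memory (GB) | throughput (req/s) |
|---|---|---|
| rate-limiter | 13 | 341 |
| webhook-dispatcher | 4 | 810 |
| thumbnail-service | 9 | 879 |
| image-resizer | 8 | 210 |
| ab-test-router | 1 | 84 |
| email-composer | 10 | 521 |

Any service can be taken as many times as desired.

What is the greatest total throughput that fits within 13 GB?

2514

3×webhook-dispatcher + ab-test-router uses 13 of the 13 GB and totals 2514.
Nothing else within 13 GB beats 2514.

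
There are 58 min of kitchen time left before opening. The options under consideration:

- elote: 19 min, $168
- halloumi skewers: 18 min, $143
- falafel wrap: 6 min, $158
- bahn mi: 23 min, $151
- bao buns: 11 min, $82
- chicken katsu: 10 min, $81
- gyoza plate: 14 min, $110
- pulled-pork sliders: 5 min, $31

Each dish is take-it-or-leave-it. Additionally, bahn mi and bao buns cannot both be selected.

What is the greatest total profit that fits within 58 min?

581

By profit per min: falafel wrap 26.33, elote 8.84, chicken katsu 8.10, halloumi skewers 7.94 lead.
Elote + halloumi skewers + falafel wrap + chicken katsu + pulled-pork sliders uses 58 of the 58 min and totals 581.
The closest alternative, elote + halloumi skewers + falafel wrap + gyoza plate, reaches only 579.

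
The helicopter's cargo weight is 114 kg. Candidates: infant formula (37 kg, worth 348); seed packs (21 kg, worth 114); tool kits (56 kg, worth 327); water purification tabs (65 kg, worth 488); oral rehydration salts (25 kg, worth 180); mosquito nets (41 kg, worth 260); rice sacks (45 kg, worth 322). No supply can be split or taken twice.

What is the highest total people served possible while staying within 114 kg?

A density-first pass picks infant formula + water purification tabs — 836 at 102 kg.
The 65 kg tied up in water purification tabs is better spent on oral rehydration salts + rice sacks — total rises to 850 (107 kg).

850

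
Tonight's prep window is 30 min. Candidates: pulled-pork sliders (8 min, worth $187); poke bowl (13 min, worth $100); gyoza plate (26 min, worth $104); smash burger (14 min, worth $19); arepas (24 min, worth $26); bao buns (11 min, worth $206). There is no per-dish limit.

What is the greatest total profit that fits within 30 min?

By profit per min: pulled-pork sliders 23.38, bao buns 18.73, poke bowl 7.69, gyoza plate 4.00 lead.
Filling by ratio: 3×pulled-pork sliders for 561, with 6 min left unused.
Replace 2×pulled-pork sliders with 2×bao buns: the trade gains 38 net, giving 599 at 30 min.
That's the maximum — no swap from here does better than 599.

599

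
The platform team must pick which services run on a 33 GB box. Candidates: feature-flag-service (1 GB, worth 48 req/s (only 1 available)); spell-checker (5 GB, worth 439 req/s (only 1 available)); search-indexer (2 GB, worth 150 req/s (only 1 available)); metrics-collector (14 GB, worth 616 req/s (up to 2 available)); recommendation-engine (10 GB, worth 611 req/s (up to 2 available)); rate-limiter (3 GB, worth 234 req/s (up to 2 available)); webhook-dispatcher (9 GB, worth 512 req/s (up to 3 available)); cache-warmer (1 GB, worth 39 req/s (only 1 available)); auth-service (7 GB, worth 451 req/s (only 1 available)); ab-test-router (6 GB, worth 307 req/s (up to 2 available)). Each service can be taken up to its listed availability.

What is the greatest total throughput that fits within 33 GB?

2279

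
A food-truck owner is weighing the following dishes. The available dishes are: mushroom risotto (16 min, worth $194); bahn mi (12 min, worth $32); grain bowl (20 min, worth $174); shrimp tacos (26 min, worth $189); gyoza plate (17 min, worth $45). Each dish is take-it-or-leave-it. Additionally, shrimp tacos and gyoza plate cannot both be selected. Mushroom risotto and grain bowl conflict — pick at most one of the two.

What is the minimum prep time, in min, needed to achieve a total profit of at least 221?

28

Look for the lowest-prep combination reaching 221.
Taking mushroom risotto + bahn mi gives 226 (≥ 221) for 28 min.
No combination under 28 min hits 221.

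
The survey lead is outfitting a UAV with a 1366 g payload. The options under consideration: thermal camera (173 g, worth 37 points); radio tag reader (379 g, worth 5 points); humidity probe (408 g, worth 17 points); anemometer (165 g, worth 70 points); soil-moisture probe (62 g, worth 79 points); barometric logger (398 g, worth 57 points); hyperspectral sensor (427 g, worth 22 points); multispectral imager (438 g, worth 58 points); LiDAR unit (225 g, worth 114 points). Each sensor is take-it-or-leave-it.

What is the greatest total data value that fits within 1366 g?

Taking the top-ratio sensors first gives thermal camera + anemometer + soil-moisture probe + barometric logger + LiDAR unit for 357 (1023 g).
The 173 g tied up in thermal camera is better spent on multispectral imager — total rises to 378 (1288 g).
The spare 78 g is too small for any remaining sensor, and no exchange beats 378.

378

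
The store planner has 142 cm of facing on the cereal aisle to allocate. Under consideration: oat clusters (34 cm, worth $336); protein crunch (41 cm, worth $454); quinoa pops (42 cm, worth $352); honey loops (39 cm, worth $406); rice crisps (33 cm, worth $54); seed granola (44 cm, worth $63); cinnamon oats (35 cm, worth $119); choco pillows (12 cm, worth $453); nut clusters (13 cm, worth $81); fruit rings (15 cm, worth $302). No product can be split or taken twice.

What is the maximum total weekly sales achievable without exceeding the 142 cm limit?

Taking oat clusters + protein crunch + honey loops + choco pillows + fruit rings: 141 cm used, 1951 in weekly sales.
The spare 1 cm is too small for any remaining product, and no exchange beats 1951.

1951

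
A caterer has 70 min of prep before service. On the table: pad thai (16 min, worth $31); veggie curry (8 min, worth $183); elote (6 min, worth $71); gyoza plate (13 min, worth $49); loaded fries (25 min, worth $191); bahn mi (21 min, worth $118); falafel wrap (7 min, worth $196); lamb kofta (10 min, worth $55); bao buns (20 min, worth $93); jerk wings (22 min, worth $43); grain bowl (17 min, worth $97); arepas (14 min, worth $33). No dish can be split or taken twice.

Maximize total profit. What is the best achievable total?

759

Greedy by ratio would take veggie curry + elote + loaded fries + falafel wrap + grain bowl: 63 min used, total 738.
Replace grain bowl with bahn mi: the trade gains 21 net, giving 759 at 67 min.
An exhaustive check of the 4096 subsets confirms 759.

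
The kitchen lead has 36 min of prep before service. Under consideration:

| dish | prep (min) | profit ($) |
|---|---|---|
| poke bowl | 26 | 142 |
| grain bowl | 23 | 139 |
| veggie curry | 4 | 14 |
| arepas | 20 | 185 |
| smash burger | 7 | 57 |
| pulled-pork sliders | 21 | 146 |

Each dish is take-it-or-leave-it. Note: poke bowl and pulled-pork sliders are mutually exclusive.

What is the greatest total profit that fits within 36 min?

256

By profit per min: arepas 9.25, smash burger 8.14, pulled-pork sliders 6.95 lead.
The ratio ordering already packs tightly: veggie curry + arepas + smash burger, 31 min, 256.
No other feasible combination exceeds 256.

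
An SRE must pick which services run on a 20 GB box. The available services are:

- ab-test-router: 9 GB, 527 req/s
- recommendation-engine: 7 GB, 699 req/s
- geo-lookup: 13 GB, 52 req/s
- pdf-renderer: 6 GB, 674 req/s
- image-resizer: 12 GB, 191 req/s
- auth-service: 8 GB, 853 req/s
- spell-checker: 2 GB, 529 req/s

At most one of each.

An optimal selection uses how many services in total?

3

The maximum throughput within 20 GB is 2081.
For example recommendation-engine + auth-service + spell-checker achieves it, using 17 GB.
Every optimal selection uses 3 services.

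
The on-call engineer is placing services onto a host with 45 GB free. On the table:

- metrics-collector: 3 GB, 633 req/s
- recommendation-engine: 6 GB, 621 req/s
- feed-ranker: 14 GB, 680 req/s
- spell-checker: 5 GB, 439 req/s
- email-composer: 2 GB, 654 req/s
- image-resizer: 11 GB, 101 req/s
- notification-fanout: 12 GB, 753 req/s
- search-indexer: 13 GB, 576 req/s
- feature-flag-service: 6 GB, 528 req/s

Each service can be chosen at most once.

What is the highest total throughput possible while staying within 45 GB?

3869

Ranking by ratio (throughput/GB): email-composer 327.00, metrics-collector 211.00, recommendation-engine 103.50.
A density-first pass picks metrics-collector + recommendation-engine + spell-checker + email-composer + image-resizer + notification-fanout + feature-flag-service — 3729 at 45 GB.
Dropping spell-checker and image-resizer frees 16 GB; slotting in feed-ranker (14 GB) lifts the total to 3869 at 43 GB.
The closest alternative, metrics-collector + recommendation-engine + feed-ranker + spell-checker + email-composer + notification-fanout, reaches only 3780.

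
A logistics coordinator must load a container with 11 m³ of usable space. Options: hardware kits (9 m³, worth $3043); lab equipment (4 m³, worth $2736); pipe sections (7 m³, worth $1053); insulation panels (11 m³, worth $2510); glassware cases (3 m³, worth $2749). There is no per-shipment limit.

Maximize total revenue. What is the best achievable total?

8247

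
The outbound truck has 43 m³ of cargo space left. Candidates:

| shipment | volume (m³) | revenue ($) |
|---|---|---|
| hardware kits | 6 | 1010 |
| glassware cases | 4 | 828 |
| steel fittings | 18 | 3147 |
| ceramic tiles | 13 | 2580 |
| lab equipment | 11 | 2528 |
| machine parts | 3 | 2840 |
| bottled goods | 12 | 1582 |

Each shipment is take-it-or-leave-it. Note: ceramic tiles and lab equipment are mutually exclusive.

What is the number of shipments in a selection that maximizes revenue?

5

Optimal total is 10353.
One optimal bundle: hardware kits + glassware cases + steel fittings + lab equipment + machine parts (42 m³).
All optima have 5 shipments.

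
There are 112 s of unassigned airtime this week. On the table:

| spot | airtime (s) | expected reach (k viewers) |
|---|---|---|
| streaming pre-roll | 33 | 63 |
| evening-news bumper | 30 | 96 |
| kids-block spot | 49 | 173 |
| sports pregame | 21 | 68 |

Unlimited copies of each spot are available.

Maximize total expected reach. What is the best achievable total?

The ratio heuristic lands on 2×kids-block spot (346) but leaves 14 s idle.
Replace kids-block spot with 3×sports pregame: the trade gains 31 net, giving 377 at 112 s.
That's the maximum — no swap from here does better than 377.

377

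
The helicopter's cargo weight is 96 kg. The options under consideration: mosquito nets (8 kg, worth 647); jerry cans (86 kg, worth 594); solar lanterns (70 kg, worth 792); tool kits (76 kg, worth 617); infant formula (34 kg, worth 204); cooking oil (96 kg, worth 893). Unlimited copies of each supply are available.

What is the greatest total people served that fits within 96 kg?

7764

Ranking by ratio (people served/kg): mosquito nets 80.88, solar lanterns 11.31, cooking oil 9.30, tool kits 8.12.
The ratio ordering already packs tightly: 12×mosquito nets, 96 kg, 7764.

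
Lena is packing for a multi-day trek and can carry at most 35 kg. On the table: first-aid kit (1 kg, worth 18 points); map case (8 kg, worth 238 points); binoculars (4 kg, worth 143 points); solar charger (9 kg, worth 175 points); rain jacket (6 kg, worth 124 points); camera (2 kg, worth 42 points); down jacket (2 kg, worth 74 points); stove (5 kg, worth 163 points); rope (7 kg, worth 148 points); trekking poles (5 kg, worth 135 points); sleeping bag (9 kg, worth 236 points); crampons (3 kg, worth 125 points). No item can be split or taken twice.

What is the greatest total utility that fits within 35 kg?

Greedy by ratio would take first-aid kit + map case + binoculars + down jacket + stove + rope + trekking poles + crampons: 35 kg used, total 1044.
Dropping down jacket and rope frees 9 kg; slotting in sleeping bag (9 kg) lifts the total to 1058 at 35 kg.
Next best is map case + binoculars + rain jacket + camera + down jacket + stove + trekking poles + crampons at 1044 (35 kg) — short by 14.

1058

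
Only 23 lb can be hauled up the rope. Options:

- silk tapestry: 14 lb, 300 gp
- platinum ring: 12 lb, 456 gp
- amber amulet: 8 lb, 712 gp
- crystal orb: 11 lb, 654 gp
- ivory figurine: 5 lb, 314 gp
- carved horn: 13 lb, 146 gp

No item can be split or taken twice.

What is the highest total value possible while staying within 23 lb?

1366

A density-first pass picks amber amulet + ivory figurine — 1026 at 13 lb.
Replace ivory figurine with crystal orb: the trade gains 340 net, giving 1366 at 19 lb.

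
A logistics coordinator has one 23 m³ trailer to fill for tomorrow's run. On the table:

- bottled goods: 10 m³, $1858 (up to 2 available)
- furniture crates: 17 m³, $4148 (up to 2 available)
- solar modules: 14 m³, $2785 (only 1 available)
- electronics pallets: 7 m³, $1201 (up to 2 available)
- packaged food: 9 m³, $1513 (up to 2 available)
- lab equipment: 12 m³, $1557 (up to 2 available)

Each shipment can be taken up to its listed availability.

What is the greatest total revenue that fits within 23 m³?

4298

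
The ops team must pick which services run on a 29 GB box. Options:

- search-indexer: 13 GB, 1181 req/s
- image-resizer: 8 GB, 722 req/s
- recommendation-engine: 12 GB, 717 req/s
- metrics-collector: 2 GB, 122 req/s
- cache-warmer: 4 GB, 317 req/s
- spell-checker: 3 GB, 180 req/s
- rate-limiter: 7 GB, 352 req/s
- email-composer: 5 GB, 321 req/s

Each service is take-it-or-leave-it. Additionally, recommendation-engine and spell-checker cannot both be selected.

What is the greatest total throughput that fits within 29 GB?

2404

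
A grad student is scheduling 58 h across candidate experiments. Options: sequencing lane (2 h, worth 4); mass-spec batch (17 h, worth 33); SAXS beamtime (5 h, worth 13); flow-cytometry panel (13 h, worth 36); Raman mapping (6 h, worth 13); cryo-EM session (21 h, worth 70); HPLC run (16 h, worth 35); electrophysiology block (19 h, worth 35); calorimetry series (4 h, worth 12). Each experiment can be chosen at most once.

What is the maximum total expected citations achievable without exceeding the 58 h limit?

By expected citations per h: cryo-EM session 3.33, calorimetry series 3.00, flow-cytometry panel 2.77 lead.
Taking the top-ratio experiments first gives sequencing lane + SAXS beamtime + flow-cytometry panel + Raman mapping + cryo-EM session + calorimetry series for 148 (51 h).
Dropping Raman mapping and calorimetry series frees 10 h; slotting in HPLC run (16 h) lifts the total to 158 at 57 h.
No other feasible combination exceeds 158.

158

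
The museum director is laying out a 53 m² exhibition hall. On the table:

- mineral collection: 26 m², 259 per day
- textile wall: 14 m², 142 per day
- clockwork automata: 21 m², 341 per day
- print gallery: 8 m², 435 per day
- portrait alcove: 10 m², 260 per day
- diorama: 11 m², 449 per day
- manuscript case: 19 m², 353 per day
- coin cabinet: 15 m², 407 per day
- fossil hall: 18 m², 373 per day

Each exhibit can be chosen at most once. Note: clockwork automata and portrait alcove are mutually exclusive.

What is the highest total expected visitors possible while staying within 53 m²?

1664

Taking the top-ratio exhibits first gives print gallery + portrait alcove + diorama + coin cabinet for 1551 (44 m²).
Dropping portrait alcove frees 10 m²; slotting in fossil hall (18 m²) lifts the total to 1664 at 52 m².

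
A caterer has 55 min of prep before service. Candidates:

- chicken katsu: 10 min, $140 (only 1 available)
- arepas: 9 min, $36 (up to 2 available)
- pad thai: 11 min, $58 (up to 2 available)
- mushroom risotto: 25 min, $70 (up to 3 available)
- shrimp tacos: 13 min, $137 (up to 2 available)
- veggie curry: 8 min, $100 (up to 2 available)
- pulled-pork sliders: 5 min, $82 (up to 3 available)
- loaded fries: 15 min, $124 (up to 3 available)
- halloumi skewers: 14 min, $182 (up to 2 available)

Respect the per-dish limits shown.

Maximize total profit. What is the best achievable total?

768

Filling by ratio: chicken katsu + 3×pulled-pork sliders + 2×halloumi skewers for 750, with 2 min left unused.
The 14 min tied up in halloumi skewers is better spent on 2×veggie curry — total rises to 768 (55 min).
Nothing else within 55 min beats 768.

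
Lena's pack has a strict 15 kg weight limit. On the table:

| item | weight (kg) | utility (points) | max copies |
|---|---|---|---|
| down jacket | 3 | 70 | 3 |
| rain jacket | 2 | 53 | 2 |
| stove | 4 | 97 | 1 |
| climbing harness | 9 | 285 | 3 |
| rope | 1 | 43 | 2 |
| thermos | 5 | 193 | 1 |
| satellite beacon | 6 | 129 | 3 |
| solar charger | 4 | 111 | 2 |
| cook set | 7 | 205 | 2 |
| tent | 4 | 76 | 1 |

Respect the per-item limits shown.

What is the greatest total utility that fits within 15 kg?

521

Taking the top-ratio items first gives 2×rope + thermos + cook set for 484 (14 kg).
Replace rope and cook set with climbing harness: the trade gains 37 net, giving 521 at 15 kg.
Nothing else within 15 kg beats 521.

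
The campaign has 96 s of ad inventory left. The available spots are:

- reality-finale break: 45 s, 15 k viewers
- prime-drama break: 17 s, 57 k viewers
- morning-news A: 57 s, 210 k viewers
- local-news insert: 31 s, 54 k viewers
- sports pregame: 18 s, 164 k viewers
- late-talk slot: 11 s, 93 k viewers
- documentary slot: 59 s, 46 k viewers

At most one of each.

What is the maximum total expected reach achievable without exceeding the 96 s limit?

The ratio ordering already packs tightly: morning-news A + sports pregame + late-talk slot, 86 s, 467.

467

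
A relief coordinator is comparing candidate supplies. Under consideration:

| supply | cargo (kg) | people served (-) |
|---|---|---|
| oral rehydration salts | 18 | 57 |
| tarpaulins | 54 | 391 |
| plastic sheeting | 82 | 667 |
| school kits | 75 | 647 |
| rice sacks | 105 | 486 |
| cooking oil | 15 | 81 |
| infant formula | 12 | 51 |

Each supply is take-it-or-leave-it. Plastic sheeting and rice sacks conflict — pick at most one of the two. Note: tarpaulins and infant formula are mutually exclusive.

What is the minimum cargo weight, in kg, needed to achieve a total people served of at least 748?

97

Look for the lowest-cargo combination reaching 748.
Taking plastic sheeting + cooking oil gives 748 (≥ 748) for 97 kg.
No combination under 97 kg hits 748.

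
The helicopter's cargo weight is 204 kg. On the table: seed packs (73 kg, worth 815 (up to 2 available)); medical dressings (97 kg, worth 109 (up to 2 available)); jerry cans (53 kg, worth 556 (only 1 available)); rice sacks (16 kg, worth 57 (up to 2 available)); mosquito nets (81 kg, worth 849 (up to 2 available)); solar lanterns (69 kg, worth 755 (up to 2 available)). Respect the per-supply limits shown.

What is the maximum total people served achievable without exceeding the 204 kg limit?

Best packing: 2×seed packs + jerry cans — 199 kg, 2186 total.
That's the maximum — no swap from here does better than 2186.

2186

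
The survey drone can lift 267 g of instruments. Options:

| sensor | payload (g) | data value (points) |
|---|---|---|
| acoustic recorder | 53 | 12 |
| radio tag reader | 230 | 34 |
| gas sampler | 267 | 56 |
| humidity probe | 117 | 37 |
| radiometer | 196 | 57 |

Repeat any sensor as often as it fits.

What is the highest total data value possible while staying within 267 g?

Density check — humidity probe 0.32, radiometer 0.29, acoustic recorder 0.23 are the best per g.
Best packing: 2×humidity probe — 234 g, 74 total.
Nothing else within 267 g beats 74.

74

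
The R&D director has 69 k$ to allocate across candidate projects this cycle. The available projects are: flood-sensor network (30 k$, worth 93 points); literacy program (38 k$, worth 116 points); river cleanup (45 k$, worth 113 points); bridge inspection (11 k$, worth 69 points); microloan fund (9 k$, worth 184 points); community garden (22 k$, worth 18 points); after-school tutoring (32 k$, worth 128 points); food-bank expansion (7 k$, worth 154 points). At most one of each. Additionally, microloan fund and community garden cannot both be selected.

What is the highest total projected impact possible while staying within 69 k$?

Bridge inspection + microloan fund + after-school tutoring + food-bank expansion uses 59 of the 69 k$ and totals 535.
Nothing else feasible within 69 k$ beats 535.

535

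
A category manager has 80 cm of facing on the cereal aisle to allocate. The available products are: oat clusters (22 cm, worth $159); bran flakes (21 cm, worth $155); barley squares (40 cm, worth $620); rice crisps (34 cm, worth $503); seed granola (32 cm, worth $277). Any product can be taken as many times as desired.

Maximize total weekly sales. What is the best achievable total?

1240

The ratio ordering already packs tightly: 2×barley squares, 80 cm, 1240.
Every other selection either busts 80 cm or fails to beat 1240.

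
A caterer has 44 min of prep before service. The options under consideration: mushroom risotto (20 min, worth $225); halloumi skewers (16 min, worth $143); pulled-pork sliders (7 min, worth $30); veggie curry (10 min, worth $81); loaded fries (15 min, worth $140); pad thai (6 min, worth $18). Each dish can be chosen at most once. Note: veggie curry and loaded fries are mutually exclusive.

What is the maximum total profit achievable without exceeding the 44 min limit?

398

A density-first pass picks mushroom risotto + pulled-pork sliders + loaded fries — 395 at 42 min.
The 15 min tied up in loaded fries is better spent on halloumi skewers — total rises to 398 (43 min).
Every other selection either busts 44 min or breaks a pairing rule or fails to beat 398.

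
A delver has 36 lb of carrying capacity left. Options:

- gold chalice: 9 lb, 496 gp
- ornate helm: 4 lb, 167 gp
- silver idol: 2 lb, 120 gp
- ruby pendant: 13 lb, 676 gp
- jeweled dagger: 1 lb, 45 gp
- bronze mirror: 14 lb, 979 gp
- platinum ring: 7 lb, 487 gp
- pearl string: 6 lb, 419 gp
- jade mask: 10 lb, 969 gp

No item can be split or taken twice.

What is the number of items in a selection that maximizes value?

The maximum value within 36 lb is 2654.
For example ornate helm + silver idol + bronze mirror + pearl string + jade mask achieves it, using 36 lb.
Any selection reaching 2654 contains exactly 5 items.

5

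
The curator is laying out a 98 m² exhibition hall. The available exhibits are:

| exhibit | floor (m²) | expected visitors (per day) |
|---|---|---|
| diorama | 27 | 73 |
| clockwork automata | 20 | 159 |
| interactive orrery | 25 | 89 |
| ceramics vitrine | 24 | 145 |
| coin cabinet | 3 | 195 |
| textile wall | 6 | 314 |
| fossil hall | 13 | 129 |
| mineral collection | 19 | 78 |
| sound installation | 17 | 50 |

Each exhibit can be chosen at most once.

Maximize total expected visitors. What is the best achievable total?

1031

The ratio heuristic lands on clockwork automata + ceramics vitrine + coin cabinet + textile wall + fossil hall + mineral collection (1020) but leaves 13 m² idle.
Dropping mineral collection frees 19 m²; slotting in interactive orrery (25 m²) lifts the total to 1031 at 91 m².
Runner-up clockwork automata + ceramics vitrine + coin cabinet + textile wall + fossil hall + mineral collection tops out at 1020.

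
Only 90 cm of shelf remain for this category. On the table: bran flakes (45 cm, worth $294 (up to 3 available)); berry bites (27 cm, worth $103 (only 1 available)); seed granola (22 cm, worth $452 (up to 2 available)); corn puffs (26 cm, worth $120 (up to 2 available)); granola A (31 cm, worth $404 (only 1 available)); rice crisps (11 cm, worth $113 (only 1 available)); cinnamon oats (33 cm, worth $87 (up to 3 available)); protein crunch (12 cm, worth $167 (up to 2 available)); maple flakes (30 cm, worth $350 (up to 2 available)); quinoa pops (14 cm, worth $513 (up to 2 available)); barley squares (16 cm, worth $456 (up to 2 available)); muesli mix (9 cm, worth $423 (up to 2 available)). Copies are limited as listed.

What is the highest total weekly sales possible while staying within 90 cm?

2951

Ranking by ratio (weekly sales/cm): muesli mix 47.00, quinoa pops 36.64, barley squares 28.50.
The ratio ordering already packs tightly: protein crunch + 2×quinoa pops + 2×barley squares + 2×muesli mix, 90 cm, 2951.
Nothing else within 90 cm beats 2951.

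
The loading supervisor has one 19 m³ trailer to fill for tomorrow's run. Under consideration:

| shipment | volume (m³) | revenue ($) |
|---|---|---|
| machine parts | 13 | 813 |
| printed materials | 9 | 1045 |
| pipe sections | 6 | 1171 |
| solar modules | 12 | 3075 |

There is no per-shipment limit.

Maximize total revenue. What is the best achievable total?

4246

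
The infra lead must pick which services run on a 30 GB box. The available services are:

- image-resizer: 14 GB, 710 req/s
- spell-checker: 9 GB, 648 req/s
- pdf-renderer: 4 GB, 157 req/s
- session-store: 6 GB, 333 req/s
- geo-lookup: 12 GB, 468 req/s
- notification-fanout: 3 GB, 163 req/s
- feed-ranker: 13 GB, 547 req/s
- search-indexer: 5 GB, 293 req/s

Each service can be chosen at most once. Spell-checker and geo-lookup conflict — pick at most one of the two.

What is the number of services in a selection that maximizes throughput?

The maximum throughput within 30 GB is 1691.
One optimal bundle: image-resizer + spell-checker + session-store (29 GB).
Any selection reaching 1691 contains exactly 3 services.

3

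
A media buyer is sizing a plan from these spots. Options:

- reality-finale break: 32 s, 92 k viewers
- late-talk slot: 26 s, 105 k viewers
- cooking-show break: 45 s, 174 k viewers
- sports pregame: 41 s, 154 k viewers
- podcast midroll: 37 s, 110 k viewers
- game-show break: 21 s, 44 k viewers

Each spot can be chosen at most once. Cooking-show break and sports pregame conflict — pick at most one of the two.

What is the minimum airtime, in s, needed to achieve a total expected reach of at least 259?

Minimise s subject to total expected reach ≥ 259.
late-talk slot + sports pregame: 259 expected reach at 67 s.
Any bundle with less than 67 s falls short of 259.

67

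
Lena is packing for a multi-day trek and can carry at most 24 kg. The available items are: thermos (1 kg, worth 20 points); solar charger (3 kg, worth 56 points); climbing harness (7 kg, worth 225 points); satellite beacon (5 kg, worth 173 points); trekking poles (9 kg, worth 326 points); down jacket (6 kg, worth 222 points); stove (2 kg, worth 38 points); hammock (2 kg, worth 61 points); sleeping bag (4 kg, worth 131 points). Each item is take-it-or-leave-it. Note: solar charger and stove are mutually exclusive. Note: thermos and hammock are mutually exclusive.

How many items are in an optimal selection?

4

Optimal total is 852.
For example satellite beacon + trekking poles + down jacket + sleeping bag achieves it, using 24 kg.
Every optimal selection uses 4 items.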